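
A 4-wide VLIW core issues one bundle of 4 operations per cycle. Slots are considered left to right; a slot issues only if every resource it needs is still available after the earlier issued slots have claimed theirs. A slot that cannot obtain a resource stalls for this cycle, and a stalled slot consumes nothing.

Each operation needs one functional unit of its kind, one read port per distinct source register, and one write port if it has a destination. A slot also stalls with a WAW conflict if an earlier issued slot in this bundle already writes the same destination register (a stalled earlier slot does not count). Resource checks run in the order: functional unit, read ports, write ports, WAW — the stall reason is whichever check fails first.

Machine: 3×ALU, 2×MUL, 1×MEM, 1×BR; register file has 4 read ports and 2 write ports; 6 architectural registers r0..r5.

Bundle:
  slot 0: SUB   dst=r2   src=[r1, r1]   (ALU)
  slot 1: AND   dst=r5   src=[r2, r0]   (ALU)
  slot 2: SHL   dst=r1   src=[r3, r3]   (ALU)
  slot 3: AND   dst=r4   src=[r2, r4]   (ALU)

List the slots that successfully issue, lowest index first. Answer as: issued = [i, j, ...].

issued = [0, 1]

[0] ALU needs rd=1 wr=1: ok; after: ALU=2 MUL=2 MEM=1 BR=1, R=3, W=1
[1] ALU needs rd=2 wr=1: ok; after: ALU=1 MUL=2 MEM=1 BR=1, R=1, W=0
[2] ALU needs rd=1 wr=1: WR_PORT; after: ALU=1 MUL=2 MEM=1 BR=1, R=1, W=0
[3] ALU needs rd=2 wr=1: RD_PORT; after: ALU=1 MUL=2 MEM=1 BR=1, R=1, W=0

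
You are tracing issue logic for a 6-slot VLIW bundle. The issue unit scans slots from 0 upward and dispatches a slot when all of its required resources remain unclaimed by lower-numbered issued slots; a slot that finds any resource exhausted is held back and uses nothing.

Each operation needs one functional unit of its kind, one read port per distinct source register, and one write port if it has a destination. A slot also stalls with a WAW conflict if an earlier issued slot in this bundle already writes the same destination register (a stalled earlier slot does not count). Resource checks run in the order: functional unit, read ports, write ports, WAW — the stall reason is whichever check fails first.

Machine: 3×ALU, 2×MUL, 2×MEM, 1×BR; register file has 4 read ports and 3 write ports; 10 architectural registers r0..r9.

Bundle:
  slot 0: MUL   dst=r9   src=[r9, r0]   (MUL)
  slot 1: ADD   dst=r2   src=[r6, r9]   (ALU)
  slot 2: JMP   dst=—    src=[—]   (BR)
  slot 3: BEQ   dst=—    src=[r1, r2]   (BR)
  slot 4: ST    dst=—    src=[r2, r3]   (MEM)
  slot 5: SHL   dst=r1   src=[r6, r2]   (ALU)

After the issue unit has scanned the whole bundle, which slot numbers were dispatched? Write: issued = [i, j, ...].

#0 MUL src=r9,r0 dispatched  <A:3 Mu:1 Ld:2 B:1 rd:2 wr:2>
#1 ALU src=r6,r9 dispatched  <A:2 Mu:1 Ld:2 B:1 rd:0 wr:1>
#2 BR src=- dispatched  <A:2 Mu:1 Ld:2 B:0 rd:0 wr:1>
#3 BR src=r1,r2 held:FU  <A:2 Mu:1 Ld:2 B:0 rd:0 wr:1>
#4 MEM src=r2,r3 held:RD_PORT  <A:2 Mu:1 Ld:2 B:0 rd:0 wr:1>
#5 ALU src=r6,r2 held:RD_PORT  <A:2 Mu:1 Ld:2 B:0 rd:0 wr:1>

issued = [0, 1, 2]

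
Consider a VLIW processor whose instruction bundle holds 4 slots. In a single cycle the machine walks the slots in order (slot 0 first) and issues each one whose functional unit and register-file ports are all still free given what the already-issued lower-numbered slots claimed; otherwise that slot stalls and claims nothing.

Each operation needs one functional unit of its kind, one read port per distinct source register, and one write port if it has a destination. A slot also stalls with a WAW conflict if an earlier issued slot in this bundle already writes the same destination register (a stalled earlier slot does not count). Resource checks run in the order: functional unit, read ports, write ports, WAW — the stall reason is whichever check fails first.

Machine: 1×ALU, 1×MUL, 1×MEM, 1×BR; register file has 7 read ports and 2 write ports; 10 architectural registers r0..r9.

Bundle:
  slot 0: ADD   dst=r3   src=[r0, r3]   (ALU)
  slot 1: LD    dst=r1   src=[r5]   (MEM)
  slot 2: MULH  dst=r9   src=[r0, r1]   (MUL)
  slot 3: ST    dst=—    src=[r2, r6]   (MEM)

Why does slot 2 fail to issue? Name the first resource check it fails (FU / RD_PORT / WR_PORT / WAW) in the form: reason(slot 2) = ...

reason(slot 2) = WR_PORT

(0) want 1×ALU +2rd +1wr — yes → AL0|MU1|ME1|BR1|rd5|wr1
(1) want 1×MEM +1rd +1wr — yes → AL0|MU1|ME0|BR1|rd4|wr0
(2) want 1×MUL +2rd +1wr — WR_PORT → AL0|MU1|ME0|BR1|rd4|wr0
(3) want 1×MEM +2rd +0wr — FU → AL0|MU1|ME0|BR1|rd4|wr0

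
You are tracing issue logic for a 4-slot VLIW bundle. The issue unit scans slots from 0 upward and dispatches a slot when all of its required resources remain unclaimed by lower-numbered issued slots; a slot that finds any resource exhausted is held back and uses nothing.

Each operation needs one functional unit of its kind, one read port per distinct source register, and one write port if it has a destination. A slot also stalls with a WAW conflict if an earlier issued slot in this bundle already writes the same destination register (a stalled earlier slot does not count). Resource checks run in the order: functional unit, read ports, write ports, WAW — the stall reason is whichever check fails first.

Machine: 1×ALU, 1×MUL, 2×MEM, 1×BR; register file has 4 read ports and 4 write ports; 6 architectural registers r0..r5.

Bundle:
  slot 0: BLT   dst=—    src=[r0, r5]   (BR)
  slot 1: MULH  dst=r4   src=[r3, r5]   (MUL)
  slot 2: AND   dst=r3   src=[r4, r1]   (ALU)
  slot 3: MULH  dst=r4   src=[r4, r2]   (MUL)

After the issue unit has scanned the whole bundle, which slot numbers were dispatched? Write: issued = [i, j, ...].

  0. BR ⇒ go  {1A/1Mu/2Ld/0B | 2r 4w}
  1. MUL→r4 ⇒ go  {1A/0Mu/2Ld/0B | 0r 3w}
  2. ALU→r3 ⇒ no(RD_PORT)  {1A/0Mu/2Ld/0B | 0r 3w}
  3. MUL→r4 ⇒ no(FU)  {1A/0Mu/2Ld/0B | 0r 3w}

issued = [0, 1]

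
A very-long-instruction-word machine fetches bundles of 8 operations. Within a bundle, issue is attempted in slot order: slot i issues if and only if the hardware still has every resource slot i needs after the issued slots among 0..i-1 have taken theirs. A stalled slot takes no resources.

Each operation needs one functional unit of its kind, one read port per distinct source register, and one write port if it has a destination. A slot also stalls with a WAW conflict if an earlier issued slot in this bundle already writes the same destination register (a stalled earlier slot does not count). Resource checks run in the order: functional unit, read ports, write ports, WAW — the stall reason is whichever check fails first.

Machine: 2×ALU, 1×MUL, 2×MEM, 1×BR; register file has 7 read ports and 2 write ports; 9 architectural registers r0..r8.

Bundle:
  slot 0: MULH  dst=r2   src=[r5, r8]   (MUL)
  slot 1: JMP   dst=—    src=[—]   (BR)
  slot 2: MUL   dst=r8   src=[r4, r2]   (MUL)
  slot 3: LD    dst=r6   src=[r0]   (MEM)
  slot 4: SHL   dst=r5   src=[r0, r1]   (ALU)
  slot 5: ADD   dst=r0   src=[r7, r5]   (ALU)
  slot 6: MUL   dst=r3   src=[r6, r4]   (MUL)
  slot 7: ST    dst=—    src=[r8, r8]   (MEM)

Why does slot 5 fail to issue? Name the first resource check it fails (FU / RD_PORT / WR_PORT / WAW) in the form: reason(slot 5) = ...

reason(slot 5) = WR_PORT

[0] MUL needs rd=2 wr=1: ok; after: ALU=2 MUL=0 MEM=2 BR=1, R=5, W=1
[1] BR needs rd=0 wr=0: ok; after: ALU=2 MUL=0 MEM=2 BR=0, R=5, W=1
[2] MUL needs rd=2 wr=1: FU; after: ALU=2 MUL=0 MEM=2 BR=0, R=5, W=1
[3] MEM needs rd=1 wr=1: ok; after: ALU=2 MUL=0 MEM=1 BR=0, R=4, W=0
[4] ALU needs rd=2 wr=1: WR_PORT; after: ALU=2 MUL=0 MEM=1 BR=0, R=4, W=0
[5] ALU needs rd=2 wr=1: WR_PORT; after: ALU=2 MUL=0 MEM=1 BR=0, R=4, W=0
[6] MUL needs rd=2 wr=1: FU; after: ALU=2 MUL=0 MEM=1 BR=0, R=4, W=0
[7] MEM needs rd=1 wr=0: ok; after: ALU=2 MUL=0 MEM=0 BR=0, R=3, W=0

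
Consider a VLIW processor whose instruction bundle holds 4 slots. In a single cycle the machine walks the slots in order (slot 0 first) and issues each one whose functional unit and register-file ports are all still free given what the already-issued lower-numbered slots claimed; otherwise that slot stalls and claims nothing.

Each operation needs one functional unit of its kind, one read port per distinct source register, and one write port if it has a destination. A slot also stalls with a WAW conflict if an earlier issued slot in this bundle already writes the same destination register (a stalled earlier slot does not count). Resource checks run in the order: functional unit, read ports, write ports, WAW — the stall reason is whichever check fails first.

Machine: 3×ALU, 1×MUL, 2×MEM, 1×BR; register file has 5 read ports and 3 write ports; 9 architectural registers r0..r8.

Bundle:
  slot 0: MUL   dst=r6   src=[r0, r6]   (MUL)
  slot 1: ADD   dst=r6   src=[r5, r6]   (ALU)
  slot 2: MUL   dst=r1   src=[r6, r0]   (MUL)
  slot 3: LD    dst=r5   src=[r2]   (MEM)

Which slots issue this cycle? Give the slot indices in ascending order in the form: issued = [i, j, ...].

issued = [0, 3]

slot 0 (MUL): ISSUE — free A3,Mu0,Ld2,B1 rp3 wp2
slot 1 (ALU): stall WAW — free A3,Mu0,Ld2,B1 rp3 wp2
slot 2 (MUL): stall FU — free A3,Mu0,Ld2,B1 rp3 wp2
slot 3 (MEM): ISSUE — free A3,Mu0,Ld1,B1 rp2 wp1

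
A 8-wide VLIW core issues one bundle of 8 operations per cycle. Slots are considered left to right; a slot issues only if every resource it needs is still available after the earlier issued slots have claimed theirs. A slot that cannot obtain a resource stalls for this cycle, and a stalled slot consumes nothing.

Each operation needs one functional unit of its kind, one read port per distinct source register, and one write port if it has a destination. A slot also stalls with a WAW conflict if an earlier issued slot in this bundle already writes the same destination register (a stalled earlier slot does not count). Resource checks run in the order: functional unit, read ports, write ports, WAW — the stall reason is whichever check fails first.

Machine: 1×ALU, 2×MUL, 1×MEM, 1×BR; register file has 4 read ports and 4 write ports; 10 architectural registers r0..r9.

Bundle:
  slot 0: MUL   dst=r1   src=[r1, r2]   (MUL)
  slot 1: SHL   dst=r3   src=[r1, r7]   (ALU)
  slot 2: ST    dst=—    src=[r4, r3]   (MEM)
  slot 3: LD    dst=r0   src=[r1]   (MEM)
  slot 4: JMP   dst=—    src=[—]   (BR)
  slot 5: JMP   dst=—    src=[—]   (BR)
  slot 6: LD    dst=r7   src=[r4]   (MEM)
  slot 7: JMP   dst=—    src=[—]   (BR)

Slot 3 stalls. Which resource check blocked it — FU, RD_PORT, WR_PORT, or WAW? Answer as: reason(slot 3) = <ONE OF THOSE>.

(0) want 1×MUL +2rd +1wr — yes → AL1|MU1|ME1|BR1|rd2|wr3
(1) want 1×ALU +2rd +1wr — yes → AL0|MU1|ME1|BR1|rd0|wr2
(2) want 1×MEM +2rd +0wr — RD_PORT → AL0|MU1|ME1|BR1|rd0|wr2
(3) want 1×MEM +1rd +1wr — RD_PORT → AL0|MU1|ME1|BR1|rd0|wr2
(4) want 1×BR +0rd +0wr — yes → AL0|MU1|ME1|BR0|rd0|wr2
(5) want 1×BR +0rd +0wr — FU → AL0|MU1|ME1|BR0|rd0|wr2
(6) want 1×MEM +1rd +1wr — RD_PORT → AL0|MU1|ME1|BR0|rd0|wr2
(7) want 1×BR +0rd +0wr — FU → AL0|MU1|ME1|BR0|rd0|wr2

reason(slot 3) = RD_PORT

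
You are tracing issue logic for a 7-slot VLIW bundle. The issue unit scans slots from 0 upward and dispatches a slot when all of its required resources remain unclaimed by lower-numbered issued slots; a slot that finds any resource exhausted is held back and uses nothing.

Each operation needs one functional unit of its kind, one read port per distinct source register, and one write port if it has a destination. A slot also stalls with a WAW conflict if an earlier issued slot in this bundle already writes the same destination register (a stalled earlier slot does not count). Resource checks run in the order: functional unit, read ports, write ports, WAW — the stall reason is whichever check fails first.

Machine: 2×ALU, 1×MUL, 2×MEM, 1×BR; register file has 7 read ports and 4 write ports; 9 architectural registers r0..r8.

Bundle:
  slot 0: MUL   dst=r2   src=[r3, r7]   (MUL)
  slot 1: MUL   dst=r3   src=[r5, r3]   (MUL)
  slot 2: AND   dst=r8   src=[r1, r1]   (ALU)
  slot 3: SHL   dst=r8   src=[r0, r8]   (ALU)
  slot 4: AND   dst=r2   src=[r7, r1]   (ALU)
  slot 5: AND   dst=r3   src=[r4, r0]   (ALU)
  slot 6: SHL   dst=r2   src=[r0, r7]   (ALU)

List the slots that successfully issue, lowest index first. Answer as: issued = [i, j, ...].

issued = [0, 2, 5]

  0. MUL→r2 ⇒ go  {2A/0Mu/2Ld/1B | 5r 3w}
  1. MUL→r3 ⇒ no(FU)  {2A/0Mu/2Ld/1B | 5r 3w}
  2. ALU→r8 ⇒ go  {1A/0Mu/2Ld/1B | 4r 2w}
  3. ALU→r8 ⇒ no(WAW)  {1A/0Mu/2Ld/1B | 4r 2w}
  4. ALU→r2 ⇒ no(WAW)  {1A/0Mu/2Ld/1B | 4r 2w}
  5. ALU→r3 ⇒ go  {0A/0Mu/2Ld/1B | 2r 1w}
  6. ALU→r2 ⇒ no(FU)  {0A/0Mu/2Ld/1B | 2r 1w}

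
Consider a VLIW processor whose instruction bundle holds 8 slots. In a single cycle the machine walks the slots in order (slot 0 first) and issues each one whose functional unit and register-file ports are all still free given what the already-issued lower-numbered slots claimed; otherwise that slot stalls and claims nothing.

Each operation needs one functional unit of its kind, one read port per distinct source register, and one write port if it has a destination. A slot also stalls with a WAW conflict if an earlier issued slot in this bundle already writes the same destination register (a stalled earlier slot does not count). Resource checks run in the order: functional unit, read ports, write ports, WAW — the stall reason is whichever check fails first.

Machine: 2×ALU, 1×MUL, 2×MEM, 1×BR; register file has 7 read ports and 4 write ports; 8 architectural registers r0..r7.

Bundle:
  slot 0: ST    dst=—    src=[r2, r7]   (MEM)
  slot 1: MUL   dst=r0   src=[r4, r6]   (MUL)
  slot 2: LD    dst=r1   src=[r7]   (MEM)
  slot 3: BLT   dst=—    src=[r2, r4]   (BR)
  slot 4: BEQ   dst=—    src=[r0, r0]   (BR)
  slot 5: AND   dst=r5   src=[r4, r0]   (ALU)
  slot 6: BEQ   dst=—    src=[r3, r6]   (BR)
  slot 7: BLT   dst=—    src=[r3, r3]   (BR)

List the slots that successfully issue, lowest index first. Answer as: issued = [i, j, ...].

issued = [0, 1, 2, 3]

(0) want 1×MEM +2rd +0wr — yes → AL2|MU1|ME1|BR1|rd5|wr4
(1) want 1×MUL +2rd +1wr — yes → AL2|MU0|ME1|BR1|rd3|wr3
(2) want 1×MEM +1rd +1wr — yes → AL2|MU0|ME0|BR1|rd2|wr2
(3) want 1×BR +2rd +0wr — yes → AL2|MU0|ME0|BR0|rd0|wr2
(4) want 1×BR +1rd +0wr — FU → AL2|MU0|ME0|BR0|rd0|wr2
(5) want 1×ALU +2rd +1wr — RD_PORT → AL2|MU0|ME0|BR0|rd0|wr2
(6) want 1×BR +2rd +0wr — FU → AL2|MU0|ME0|BR0|rd0|wr2
(7) want 1×BR +1rd +0wr — FU → AL2|MU0|ME0|BR0|rd0|wr2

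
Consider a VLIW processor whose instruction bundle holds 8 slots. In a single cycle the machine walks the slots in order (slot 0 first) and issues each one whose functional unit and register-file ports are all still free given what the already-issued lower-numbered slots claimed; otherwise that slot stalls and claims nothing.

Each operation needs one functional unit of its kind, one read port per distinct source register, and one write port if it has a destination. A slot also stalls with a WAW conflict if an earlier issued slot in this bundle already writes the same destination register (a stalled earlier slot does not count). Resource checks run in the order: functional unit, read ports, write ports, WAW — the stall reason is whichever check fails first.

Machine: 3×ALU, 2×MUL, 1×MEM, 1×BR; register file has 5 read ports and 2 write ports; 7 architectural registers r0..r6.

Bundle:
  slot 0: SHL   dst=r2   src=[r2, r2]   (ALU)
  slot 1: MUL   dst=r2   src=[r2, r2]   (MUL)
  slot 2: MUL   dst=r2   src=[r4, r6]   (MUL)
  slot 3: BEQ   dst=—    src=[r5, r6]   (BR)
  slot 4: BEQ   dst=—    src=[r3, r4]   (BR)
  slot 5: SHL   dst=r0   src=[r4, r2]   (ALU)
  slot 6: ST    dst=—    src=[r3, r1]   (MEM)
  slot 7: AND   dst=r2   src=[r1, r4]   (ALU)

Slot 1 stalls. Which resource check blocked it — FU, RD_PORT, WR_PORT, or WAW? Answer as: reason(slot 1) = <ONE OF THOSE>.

reason(slot 1) = WAW

[0] ALU needs rd=1 wr=1: ok; after: ALU=2 MUL=2 MEM=1 BR=1, R=4, W=1
[1] MUL needs rd=1 wr=1: WAW; after: ALU=2 MUL=2 MEM=1 BR=1, R=4, W=1
[2] MUL needs rd=2 wr=1: WAW; after: ALU=2 MUL=2 MEM=1 BR=1, R=4, W=1
[3] BR needs rd=2 wr=0: ok; after: ALU=2 MUL=2 MEM=1 BR=0, R=2, W=1
[4] BR needs rd=2 wr=0: FU; after: ALU=2 MUL=2 MEM=1 BR=0, R=2, W=1
[5] ALU needs rd=2 wr=1: ok; after: ALU=1 MUL=2 MEM=1 BR=0, R=0, W=0
[6] MEM needs rd=2 wr=0: RD_PORT; after: ALU=1 MUL=2 MEM=1 BR=0, R=0, W=0
[7] ALU needs rd=2 wr=1: RD_PORT; after: ALU=1 MUL=2 MEM=1 BR=0, R=0, W=0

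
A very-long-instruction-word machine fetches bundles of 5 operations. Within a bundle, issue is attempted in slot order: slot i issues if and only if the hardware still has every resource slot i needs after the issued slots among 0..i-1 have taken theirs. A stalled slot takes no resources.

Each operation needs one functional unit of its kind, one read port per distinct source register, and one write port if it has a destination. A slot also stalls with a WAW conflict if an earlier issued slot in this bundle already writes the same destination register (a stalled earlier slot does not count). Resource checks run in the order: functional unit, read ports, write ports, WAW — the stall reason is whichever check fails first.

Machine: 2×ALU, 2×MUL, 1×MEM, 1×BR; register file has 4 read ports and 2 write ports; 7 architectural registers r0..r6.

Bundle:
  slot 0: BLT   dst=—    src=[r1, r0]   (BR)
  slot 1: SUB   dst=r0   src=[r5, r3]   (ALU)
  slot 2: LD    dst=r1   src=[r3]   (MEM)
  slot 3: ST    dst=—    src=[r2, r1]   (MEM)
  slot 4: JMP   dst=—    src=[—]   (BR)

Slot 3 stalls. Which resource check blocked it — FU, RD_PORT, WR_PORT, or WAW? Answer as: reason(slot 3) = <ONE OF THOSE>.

reason(slot 3) = RD_PORT

  0. BR ⇒ go  {2A/2Mu/1Ld/0B | 2r 2w}
  1. ALU→r0 ⇒ go  {1A/2Mu/1Ld/0B | 0r 1w}
  2. MEM→r1 ⇒ no(RD_PORT)  {1A/2Mu/1Ld/0B | 0r 1w}
  3. MEM ⇒ no(RD_PORT)  {1A/2Mu/1Ld/0B | 0r 1w}
  4. BR ⇒ no(FU)  {1A/2Mu/1Ld/0B | 0r 1w}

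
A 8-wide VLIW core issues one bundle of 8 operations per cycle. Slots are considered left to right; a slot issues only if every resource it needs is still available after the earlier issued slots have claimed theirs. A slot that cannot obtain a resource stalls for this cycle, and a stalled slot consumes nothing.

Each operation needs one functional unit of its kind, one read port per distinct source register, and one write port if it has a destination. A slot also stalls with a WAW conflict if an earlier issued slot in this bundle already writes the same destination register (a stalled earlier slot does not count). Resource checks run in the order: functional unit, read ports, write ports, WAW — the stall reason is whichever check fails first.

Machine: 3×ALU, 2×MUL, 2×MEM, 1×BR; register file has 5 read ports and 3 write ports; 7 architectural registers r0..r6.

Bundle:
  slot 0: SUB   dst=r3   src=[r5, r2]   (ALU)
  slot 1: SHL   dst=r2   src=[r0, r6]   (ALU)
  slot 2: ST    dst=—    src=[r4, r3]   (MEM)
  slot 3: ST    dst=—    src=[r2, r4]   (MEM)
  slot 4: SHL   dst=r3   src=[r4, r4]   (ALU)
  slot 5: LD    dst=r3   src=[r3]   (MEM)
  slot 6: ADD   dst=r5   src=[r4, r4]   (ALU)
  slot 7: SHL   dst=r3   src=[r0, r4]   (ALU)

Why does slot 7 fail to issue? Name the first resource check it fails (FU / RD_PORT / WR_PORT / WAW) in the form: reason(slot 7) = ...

reason(slot 7) = FU

  0. ALU→r3 ⇒ go  {2A/2Mu/2Ld/1B | 3r 2w}
  1. ALU→r2 ⇒ go  {1A/2Mu/2Ld/1B | 1r 1w}
  2. MEM ⇒ no(RD_PORT)  {1A/2Mu/2Ld/1B | 1r 1w}
  3. MEM ⇒ no(RD_PORT)  {1A/2Mu/2Ld/1B | 1r 1w}
  4. ALU→r3 ⇒ no(WAW)  {1A/2Mu/2Ld/1B | 1r 1w}
  5. MEM→r3 ⇒ no(WAW)  {1A/2Mu/2Ld/1B | 1r 1w}
  6. ALU→r5 ⇒ go  {0A/2Mu/2Ld/1B | 0r 0w}
  7. ALU→r3 ⇒ no(FU)  {0A/2Mu/2Ld/1B | 0r 0w}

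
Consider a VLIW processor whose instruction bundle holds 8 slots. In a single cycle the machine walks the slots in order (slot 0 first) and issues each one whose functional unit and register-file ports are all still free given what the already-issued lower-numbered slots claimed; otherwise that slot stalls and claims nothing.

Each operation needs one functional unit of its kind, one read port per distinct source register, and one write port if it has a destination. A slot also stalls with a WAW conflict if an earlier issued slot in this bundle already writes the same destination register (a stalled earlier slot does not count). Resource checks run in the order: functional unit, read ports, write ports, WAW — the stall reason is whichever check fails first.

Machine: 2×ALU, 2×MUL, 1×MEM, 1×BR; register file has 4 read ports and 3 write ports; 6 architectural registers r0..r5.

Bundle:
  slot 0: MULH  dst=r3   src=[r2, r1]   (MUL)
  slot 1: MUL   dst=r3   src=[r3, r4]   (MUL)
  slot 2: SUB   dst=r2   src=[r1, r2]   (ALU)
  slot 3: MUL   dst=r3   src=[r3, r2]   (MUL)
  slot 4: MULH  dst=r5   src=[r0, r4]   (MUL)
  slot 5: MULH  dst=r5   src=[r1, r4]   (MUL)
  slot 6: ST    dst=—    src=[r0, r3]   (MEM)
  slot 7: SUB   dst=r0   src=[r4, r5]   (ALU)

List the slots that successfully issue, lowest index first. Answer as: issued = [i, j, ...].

issued = [0, 2]

slot 0 (MUL): ISSUE — free A2,Mu1,Ld1,B1 rp2 wp2
slot 1 (MUL): stall WAW — free A2,Mu1,Ld1,B1 rp2 wp2
slot 2 (ALU): ISSUE — free A1,Mu1,Ld1,B1 rp0 wp1
slot 3 (MUL): stall RD_PORT — free A1,Mu1,Ld1,B1 rp0 wp1
slot 4 (MUL): stall RD_PORT — free A1,Mu1,Ld1,B1 rp0 wp1
slot 5 (MUL): stall RD_PORT — free A1,Mu1,Ld1,B1 rp0 wp1
slot 6 (MEM): stall RD_PORT — free A1,Mu1,Ld1,B1 rp0 wp1
slot 7 (ALU): stall RD_PORT — free A1,Mu1,Ld1,B1 rp0 wp1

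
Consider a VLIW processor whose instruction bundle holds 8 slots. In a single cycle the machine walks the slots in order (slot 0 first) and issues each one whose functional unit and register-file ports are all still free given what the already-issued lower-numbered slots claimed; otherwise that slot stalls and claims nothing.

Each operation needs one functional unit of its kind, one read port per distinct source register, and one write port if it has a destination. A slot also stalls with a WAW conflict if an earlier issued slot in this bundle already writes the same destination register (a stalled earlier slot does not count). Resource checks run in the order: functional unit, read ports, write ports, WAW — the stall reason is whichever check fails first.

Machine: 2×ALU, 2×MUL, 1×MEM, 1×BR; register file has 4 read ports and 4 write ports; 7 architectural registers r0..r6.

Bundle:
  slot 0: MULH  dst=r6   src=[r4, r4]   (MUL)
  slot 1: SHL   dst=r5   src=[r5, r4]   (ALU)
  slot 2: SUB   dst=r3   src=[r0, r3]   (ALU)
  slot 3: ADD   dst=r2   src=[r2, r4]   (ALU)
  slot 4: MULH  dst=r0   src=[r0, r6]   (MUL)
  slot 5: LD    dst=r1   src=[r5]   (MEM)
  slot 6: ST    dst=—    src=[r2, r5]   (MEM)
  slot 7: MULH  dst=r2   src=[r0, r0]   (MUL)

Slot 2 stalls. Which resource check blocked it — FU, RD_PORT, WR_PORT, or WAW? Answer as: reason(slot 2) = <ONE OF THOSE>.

reason(slot 2) = RD_PORT

(0) want 1×MUL +1rd +1wr — yes → AL2|MU1|ME1|BR1|rd3|wr3
(1) want 1×ALU +2rd +1wr — yes → AL1|MU1|ME1|BR1|rd1|wr2
(2) want 1×ALU +2rd +1wr — RD_PORT → AL1|MU1|ME1|BR1|rd1|wr2
(3) want 1×ALU +2rd +1wr — RD_PORT → AL1|MU1|ME1|BR1|rd1|wr2
(4) want 1×MUL +2rd +1wr — RD_PORT → AL1|MU1|ME1|BR1|rd1|wr2
(5) want 1×MEM +1rd +1wr — yes → AL1|MU1|ME0|BR1|rd0|wr1
(6) want 1×MEM +2rd +0wr — FU → AL1|MU1|ME0|BR1|rd0|wr1
(7) want 1×MUL +1rd +1wr — RD_PORT → AL1|MU1|ME0|BR1|rd0|wr1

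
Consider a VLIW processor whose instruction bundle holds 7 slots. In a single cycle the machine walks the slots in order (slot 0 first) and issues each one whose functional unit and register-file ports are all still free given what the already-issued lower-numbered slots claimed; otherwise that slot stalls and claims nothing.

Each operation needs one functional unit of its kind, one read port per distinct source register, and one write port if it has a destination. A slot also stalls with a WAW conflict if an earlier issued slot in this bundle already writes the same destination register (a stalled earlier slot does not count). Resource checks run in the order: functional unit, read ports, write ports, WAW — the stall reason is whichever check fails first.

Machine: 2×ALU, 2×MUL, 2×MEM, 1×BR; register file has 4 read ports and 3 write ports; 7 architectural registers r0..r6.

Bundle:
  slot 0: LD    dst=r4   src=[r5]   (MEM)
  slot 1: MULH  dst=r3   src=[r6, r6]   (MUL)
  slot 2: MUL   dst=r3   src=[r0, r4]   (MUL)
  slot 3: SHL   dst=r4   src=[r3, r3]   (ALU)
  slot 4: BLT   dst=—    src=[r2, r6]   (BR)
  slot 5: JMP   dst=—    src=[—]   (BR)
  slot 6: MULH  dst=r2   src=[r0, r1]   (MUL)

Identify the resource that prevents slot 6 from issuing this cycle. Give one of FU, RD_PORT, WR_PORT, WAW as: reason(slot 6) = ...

reason(slot 6) = RD_PORT

[0] MEM needs rd=1 wr=1: ok; after: ALU=2 MUL=2 MEM=1 BR=1, R=3, W=2
[1] MUL needs rd=1 wr=1: ok; after: ALU=2 MUL=1 MEM=1 BR=1, R=2, W=1
[2] MUL needs rd=2 wr=1: WAW; after: ALU=2 MUL=1 MEM=1 BR=1, R=2, W=1
[3] ALU needs rd=1 wr=1: WAW; after: ALU=2 MUL=1 MEM=1 BR=1, R=2, W=1
[4] BR needs rd=2 wr=0: ok; after: ALU=2 MUL=1 MEM=1 BR=0, R=0, W=1
[5] BR needs rd=0 wr=0: FU; after: ALU=2 MUL=1 MEM=1 BR=0, R=0, W=1
[6] MUL needs rd=2 wr=1: RD_PORT; after: ALU=2 MUL=1 MEM=1 BR=0, R=0, W=1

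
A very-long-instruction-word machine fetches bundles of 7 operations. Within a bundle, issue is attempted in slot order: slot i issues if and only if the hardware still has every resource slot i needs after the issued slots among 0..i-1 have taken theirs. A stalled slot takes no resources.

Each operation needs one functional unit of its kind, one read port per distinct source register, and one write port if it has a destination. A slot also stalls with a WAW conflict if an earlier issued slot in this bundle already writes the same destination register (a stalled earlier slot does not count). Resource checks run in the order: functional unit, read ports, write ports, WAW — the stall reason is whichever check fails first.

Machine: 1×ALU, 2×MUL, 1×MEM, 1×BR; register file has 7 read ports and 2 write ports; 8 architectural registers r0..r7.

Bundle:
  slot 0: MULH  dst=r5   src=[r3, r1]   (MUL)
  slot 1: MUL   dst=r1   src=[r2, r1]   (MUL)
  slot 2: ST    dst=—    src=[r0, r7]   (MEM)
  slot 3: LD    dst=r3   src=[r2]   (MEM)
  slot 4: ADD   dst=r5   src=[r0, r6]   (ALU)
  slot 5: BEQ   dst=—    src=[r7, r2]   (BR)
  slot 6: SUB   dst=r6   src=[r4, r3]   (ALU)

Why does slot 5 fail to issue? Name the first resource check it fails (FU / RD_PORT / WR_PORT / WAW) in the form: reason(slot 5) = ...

reason(slot 5) = RD_PORT

[0] MUL needs rd=2 wr=1: ok; after: ALU=1 MUL=1 MEM=1 BR=1, R=5, W=1
[1] MUL needs rd=2 wr=1: ok; after: ALU=1 MUL=0 MEM=1 BR=1, R=3, W=0
[2] MEM needs rd=2 wr=0: ok; after: ALU=1 MUL=0 MEM=0 BR=1, R=1, W=0
[3] MEM needs rd=1 wr=1: FU; after: ALU=1 MUL=0 MEM=0 BR=1, R=1, W=0
[4] ALU needs rd=2 wr=1: RD_PORT; after: ALU=1 MUL=0 MEM=0 BR=1, R=1, W=0
[5] BR needs rd=2 wr=0: RD_PORT; after: ALU=1 MUL=0 MEM=0 BR=1, R=1, W=0
[6] ALU needs rd=2 wr=1: RD_PORT; after: ALU=1 MUL=0 MEM=0 BR=1, R=1, W=0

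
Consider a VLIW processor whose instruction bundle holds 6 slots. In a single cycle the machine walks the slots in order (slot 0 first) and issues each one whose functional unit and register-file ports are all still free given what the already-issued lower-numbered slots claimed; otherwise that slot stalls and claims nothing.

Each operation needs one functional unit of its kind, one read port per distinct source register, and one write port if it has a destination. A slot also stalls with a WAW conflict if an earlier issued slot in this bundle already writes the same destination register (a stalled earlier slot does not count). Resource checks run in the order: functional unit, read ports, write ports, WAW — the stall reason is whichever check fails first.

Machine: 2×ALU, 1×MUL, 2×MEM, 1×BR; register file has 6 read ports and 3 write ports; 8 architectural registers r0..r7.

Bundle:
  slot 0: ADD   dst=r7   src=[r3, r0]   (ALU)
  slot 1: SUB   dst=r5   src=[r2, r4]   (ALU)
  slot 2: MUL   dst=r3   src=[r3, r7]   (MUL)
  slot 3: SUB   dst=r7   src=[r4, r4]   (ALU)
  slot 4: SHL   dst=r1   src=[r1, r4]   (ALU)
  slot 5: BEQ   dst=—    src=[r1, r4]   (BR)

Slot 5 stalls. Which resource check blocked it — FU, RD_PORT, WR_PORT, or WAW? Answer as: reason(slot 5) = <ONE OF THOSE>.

slot 0 (ALU): ISSUE — free A1,Mu1,Ld2,B1 rp4 wp2
slot 1 (ALU): ISSUE — free A0,Mu1,Ld2,B1 rp2 wp1
slot 2 (MUL): ISSUE — free A0,Mu0,Ld2,B1 rp0 wp0
slot 3 (ALU): stall FU — free A0,Mu0,Ld2,B1 rp0 wp0
slot 4 (ALU): stall FU — free A0,Mu0,Ld2,B1 rp0 wp0
slot 5 (BR): stall RD_PORT — free A0,Mu0,Ld2,B1 rp0 wp0

reason(slot 5) = RD_PORT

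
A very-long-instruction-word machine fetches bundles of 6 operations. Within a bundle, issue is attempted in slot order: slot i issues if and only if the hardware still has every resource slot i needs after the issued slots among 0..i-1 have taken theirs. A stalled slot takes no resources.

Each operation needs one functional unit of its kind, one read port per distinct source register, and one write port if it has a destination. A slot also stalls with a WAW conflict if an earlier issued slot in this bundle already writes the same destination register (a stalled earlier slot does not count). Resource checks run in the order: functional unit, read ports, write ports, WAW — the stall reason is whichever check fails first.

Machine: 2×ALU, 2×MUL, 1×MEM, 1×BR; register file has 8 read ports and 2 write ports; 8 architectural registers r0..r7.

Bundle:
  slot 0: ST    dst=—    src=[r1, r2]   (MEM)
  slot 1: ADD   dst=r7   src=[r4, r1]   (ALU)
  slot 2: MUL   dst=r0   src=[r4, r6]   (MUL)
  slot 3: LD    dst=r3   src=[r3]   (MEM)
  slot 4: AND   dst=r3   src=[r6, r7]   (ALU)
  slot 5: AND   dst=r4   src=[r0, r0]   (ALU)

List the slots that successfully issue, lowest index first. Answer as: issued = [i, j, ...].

issued = [0, 1, 2]

(0) want 1×MEM +2rd +0wr — yes → AL2|MU2|ME0|BR1|rd6|wr2
(1) want 1×ALU +2rd +1wr — yes → AL1|MU2|ME0|BR1|rd4|wr1
(2) want 1×MUL +2rd +1wr — yes → AL1|MU1|ME0|BR1|rd2|wr0
(3) want 1×MEM +1rd +1wr — FU → AL1|MU1|ME0|BR1|rd2|wr0
(4) want 1×ALU +2rd +1wr — WR_PORT → AL1|MU1|ME0|BR1|rd2|wr0
(5) want 1×ALU +1rd +1wr — WR_PORT → AL1|MU1|ME0|BR1|rd2|wr0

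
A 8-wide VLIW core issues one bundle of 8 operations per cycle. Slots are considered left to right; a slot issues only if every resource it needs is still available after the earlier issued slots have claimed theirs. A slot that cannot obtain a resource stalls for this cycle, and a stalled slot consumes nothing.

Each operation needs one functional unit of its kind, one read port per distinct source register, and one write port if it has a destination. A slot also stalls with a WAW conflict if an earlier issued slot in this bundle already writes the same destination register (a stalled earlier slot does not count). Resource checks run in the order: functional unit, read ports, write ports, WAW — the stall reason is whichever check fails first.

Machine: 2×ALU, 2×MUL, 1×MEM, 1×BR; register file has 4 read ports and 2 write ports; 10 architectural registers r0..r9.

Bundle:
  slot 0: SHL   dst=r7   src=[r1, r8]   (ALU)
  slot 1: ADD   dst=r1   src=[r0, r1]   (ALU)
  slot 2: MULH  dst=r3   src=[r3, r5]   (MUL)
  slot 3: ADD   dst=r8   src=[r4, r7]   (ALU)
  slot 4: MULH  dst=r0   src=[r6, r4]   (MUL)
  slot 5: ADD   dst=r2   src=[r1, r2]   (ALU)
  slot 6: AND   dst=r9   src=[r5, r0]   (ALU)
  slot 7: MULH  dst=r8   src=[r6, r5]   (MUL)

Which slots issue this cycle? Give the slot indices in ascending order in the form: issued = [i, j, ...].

issued = [0, 1]

(0) want 1×ALU +2rd +1wr — yes → AL1|MU2|ME1|BR1|rd2|wr1
(1) want 1×ALU +2rd +1wr — yes → AL0|MU2|ME1|BR1|rd0|wr0
(2) want 1×MUL +2rd +1wr — RD_PORT → AL0|MU2|ME1|BR1|rd0|wr0
(3) want 1×ALU +2rd +1wr — FU → AL0|MU2|ME1|BR1|rd0|wr0
(4) want 1×MUL +2rd +1wr — RD_PORT → AL0|MU2|ME1|BR1|rd0|wr0
(5) want 1×ALU +2rd +1wr — FU → AL0|MU2|ME1|BR1|rd0|wr0
(6) want 1×ALU +2rd +1wr — FU → AL0|MU2|ME1|BR1|rd0|wr0
(7) want 1×MUL +2rd +1wr — RD_PORT → AL0|MU2|ME1|BR1|rd0|wr0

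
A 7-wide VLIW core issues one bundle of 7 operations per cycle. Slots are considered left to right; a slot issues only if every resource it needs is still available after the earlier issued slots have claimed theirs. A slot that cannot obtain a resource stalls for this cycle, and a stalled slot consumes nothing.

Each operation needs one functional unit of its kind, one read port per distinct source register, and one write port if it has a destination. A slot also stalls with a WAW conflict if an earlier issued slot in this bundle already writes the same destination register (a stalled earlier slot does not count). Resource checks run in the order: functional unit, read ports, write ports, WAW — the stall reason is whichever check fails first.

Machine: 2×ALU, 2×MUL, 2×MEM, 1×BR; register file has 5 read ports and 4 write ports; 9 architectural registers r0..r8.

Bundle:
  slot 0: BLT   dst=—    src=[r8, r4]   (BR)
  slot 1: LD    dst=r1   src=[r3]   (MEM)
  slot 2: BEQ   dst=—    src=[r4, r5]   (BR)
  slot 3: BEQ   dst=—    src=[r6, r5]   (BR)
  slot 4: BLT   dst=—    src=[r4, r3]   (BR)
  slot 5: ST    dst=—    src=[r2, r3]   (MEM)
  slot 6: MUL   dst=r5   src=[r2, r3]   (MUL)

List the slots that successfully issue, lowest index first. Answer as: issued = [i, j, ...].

issued = [0, 1, 5]

[0] BR needs rd=2 wr=0: ok; after: ALU=2 MUL=2 MEM=2 BR=0, R=3, W=4
[1] MEM needs rd=1 wr=1: ok; after: ALU=2 MUL=2 MEM=1 BR=0, R=2, W=3
[2] BR needs rd=2 wr=0: FU; after: ALU=2 MUL=2 MEM=1 BR=0, R=2, W=3
[3] BR needs rd=2 wr=0: FU; after: ALU=2 MUL=2 MEM=1 BR=0, R=2, W=3
[4] BR needs rd=2 wr=0: FU; after: ALU=2 MUL=2 MEM=1 BR=0, R=2, W=3
[5] MEM needs rd=2 wr=0: ok; after: ALU=2 MUL=2 MEM=0 BR=0, R=0, W=3
[6] MUL needs rd=2 wr=1: RD_PORT; after: ALU=2 MUL=2 MEM=0 BR=0, R=0, W=3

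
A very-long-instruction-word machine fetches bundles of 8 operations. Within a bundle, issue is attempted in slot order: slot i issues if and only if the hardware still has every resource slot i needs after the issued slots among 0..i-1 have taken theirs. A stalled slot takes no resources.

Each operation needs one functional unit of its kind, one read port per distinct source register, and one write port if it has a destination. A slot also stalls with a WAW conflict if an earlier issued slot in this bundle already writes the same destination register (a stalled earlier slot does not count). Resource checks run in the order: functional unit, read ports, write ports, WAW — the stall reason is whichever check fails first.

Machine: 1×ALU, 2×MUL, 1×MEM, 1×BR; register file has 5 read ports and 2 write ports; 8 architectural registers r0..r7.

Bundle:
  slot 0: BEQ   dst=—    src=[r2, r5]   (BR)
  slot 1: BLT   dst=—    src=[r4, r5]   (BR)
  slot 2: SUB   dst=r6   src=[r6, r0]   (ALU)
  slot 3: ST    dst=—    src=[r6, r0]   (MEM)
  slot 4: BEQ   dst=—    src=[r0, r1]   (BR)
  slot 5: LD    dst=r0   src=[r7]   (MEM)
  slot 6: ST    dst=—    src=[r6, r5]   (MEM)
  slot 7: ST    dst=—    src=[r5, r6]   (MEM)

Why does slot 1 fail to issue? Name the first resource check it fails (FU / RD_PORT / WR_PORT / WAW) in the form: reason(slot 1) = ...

  0. BR ⇒ go  {1A/2Mu/1Ld/0B | 3r 2w}
  1. BR ⇒ no(FU)  {1A/2Mu/1Ld/0B | 3r 2w}
  2. ALU→r6 ⇒ go  {0A/2Mu/1Ld/0B | 1r 1w}
  3. MEM ⇒ no(RD_PORT)  {0A/2Mu/1Ld/0B | 1r 1w}
  4. BR ⇒ no(FU)  {0A/2Mu/1Ld/0B | 1r 1w}
  5. MEM→r0 ⇒ go  {0A/2Mu/0Ld/0B | 0r 0w}
  6. MEM ⇒ no(FU)  {0A/2Mu/0Ld/0B | 0r 0w}
  7. MEM ⇒ no(FU)  {0A/2Mu/0Ld/0B | 0r 0w}

reason(slot 1) = FU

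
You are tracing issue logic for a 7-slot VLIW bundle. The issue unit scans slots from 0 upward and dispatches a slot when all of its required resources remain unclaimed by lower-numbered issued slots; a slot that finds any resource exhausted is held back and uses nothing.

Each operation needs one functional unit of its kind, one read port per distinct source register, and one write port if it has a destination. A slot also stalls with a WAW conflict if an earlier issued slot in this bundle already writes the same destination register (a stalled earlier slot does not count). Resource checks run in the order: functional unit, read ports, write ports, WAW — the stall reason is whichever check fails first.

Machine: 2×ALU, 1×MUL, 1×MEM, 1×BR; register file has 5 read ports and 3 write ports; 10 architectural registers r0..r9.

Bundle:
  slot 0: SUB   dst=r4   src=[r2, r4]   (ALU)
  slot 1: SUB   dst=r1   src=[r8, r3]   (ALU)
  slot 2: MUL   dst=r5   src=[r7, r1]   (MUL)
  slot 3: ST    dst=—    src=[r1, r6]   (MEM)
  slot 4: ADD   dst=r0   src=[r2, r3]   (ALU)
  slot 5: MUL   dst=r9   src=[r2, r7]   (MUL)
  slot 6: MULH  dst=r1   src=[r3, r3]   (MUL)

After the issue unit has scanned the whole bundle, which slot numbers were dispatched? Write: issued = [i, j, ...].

issued = [0, 1]

#0 ALU src=r2,r4 dispatched  <A:1 Mu:1 Ld:1 B:1 rd:3 wr:2>
#1 ALU src=r8,r3 dispatched  <A:0 Mu:1 Ld:1 B:1 rd:1 wr:1>
#2 MUL src=r7,r1 held:RD_PORT  <A:0 Mu:1 Ld:1 B:1 rd:1 wr:1>
#3 MEM src=r1,r6 held:RD_PORT  <A:0 Mu:1 Ld:1 B:1 rd:1 wr:1>
#4 ALU src=r2,r3 held:FU  <A:0 Mu:1 Ld:1 B:1 rd:1 wr:1>
#5 MUL src=r2,r7 held:RD_PORT  <A:0 Mu:1 Ld:1 B:1 rd:1 wr:1>
#6 MUL src=r3,r3 held:WAW  <A:0 Mu:1 Ld:1 B:1 rd:1 wr:1>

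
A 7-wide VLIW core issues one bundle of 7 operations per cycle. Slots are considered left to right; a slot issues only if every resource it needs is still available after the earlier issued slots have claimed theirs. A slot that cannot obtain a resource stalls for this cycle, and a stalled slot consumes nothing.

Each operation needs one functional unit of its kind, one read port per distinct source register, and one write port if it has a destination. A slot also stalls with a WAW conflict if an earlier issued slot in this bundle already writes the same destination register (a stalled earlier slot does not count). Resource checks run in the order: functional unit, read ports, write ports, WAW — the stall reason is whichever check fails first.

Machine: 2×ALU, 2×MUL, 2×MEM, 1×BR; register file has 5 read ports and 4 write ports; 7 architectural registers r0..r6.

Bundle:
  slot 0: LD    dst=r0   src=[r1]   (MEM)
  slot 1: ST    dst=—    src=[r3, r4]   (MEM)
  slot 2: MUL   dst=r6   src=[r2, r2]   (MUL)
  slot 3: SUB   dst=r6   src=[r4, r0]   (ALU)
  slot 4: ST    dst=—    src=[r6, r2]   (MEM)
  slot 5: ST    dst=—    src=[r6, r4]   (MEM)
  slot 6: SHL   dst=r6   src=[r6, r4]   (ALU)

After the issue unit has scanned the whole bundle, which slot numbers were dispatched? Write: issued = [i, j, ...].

issued = [0, 1, 2]

[0] MEM needs rd=1 wr=1: ok; after: ALU=2 MUL=2 MEM=1 BR=1, R=4, W=3
[1] MEM needs rd=2 wr=0: ok; after: ALU=2 MUL=2 MEM=0 BR=1, R=2, W=3
[2] MUL needs rd=1 wr=1: ok; after: ALU=2 MUL=1 MEM=0 BR=1, R=1, W=2
[3] ALU needs rd=2 wr=1: RD_PORT; after: ALU=2 MUL=1 MEM=0 BR=1, R=1, W=2
[4] MEM needs rd=2 wr=0: FU; after: ALU=2 MUL=1 MEM=0 BR=1, R=1, W=2
[5] MEM needs rd=2 wr=0: FU; after: ALU=2 MUL=1 MEM=0 BR=1, R=1, W=2
[6] ALU needs rd=2 wr=1: RD_PORT; after: ALU=2 MUL=1 MEM=0 BR=1, R=1, W=2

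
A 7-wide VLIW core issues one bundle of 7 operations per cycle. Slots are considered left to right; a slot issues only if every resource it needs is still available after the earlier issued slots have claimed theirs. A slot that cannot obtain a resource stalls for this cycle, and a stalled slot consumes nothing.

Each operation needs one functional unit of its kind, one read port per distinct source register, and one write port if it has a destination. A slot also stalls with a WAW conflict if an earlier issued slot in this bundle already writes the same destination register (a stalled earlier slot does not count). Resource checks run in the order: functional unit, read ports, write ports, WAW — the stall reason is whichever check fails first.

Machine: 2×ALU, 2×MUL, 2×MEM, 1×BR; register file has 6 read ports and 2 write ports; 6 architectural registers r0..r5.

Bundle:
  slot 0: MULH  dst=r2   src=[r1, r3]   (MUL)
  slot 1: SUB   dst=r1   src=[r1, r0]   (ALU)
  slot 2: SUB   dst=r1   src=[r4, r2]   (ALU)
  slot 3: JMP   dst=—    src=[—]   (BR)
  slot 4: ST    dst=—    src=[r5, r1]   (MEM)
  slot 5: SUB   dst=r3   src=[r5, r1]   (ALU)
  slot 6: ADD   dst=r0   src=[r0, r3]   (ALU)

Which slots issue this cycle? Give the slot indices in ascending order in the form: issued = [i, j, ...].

issued = [0, 1, 3, 4]

[0] MUL needs rd=2 wr=1: ok; after: ALU=2 MUL=1 MEM=2 BR=1, R=4, W=1
[1] ALU needs rd=2 wr=1: ok; after: ALU=1 MUL=1 MEM=2 BR=1, R=2, W=0
[2] ALU needs rd=2 wr=1: WR_PORT; after: ALU=1 MUL=1 MEM=2 BR=1, R=2, W=0
[3] BR needs rd=0 wr=0: ok; after: ALU=1 MUL=1 MEM=2 BR=0, R=2, W=0
[4] MEM needs rd=2 wr=0: ok; after: ALU=1 MUL=1 MEM=1 BR=0, R=0, W=0
[5] ALU needs rd=2 wr=1: RD_PORT; after: ALU=1 MUL=1 MEM=1 BR=0, R=0, W=0
[6] ALU needs rd=2 wr=1: RD_PORT; after: ALU=1 MUL=1 MEM=1 BR=0, R=0, W=0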